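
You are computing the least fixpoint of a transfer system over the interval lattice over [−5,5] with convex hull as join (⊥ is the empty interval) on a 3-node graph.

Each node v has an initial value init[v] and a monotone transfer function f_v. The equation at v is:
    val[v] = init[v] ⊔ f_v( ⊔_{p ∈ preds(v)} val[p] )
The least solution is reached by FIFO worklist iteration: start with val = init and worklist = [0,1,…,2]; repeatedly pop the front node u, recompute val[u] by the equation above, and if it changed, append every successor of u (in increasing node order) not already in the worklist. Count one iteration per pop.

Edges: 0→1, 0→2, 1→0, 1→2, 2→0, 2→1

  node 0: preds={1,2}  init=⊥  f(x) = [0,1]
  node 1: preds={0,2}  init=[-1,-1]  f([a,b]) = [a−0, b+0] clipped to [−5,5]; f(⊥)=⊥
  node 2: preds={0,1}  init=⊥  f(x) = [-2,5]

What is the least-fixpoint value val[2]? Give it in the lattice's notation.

Iteration log — 7 steps:
  step 1. node 0  ⊔preds=[-1,-1]  new=[0,1]  old=⊥  +wl: 
  step 2. node 1  ⊔preds=[0,1]  new=[-1,1]  old=[-1,-1]  +wl: 0
  step 3. node 2  ⊔preds=[-1,1]  new=[-2,5]  old=⊥  +wl: 1
  step 4. node 0  ⊔preds=[-2,5]  new=[0,1]  stable
  step 5. node 1  ⊔preds=[-2,5]  new=[-2,5]  old=[-1,1]  +wl: 0,2
  step 6. node 0  ⊔preds=[-2,5]  new=[0,1]  stable
  step 7. node 2  ⊔preds=[-2,5]  new=[-2,5]  stable

Least fixpoint reached:
  node 0: [0,1]
  node 1: [-2,5]
  node 2: [-2,5]

[-2,5]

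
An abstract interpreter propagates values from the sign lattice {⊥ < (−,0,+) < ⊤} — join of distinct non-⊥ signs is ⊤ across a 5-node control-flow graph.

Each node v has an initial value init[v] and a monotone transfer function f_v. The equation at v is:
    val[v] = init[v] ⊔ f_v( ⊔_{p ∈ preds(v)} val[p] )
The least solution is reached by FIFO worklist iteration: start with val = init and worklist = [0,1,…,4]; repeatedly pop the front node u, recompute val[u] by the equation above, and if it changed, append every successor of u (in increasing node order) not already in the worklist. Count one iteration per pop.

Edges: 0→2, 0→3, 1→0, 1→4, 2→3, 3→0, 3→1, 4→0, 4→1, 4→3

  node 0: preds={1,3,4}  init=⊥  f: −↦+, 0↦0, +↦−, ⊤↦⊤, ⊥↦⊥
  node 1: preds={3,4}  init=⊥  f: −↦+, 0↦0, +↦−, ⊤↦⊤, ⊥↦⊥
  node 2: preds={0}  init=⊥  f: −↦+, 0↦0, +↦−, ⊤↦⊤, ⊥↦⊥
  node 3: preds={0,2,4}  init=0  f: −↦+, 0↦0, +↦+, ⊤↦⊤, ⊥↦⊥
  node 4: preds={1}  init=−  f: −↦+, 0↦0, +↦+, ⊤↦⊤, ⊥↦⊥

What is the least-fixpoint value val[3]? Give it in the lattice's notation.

⊤

Trace (8 dequeues):
  [1] u=0 | in ⊤ | out ⊤ | prev ⊥ | push {}
  [2] u=1 | in ⊤ | out ⊤ | prev ⊥ | push {0}
  [3] u=2 | in ⊤ | out ⊤ | prev ⊥ | push {}
  [4] u=3 | in ⊤ | out ⊤ | prev 0 | push {1}
  [5] u=4 | in ⊤ | out ⊤ | prev − | push {3}
  [6] u=0 | in ⊤ | out ⊤ | ==
  [7] u=1 | in ⊤ | out ⊤ | ==
  [8] u=3 | in ⊤ | out ⊤ | ==

Converged values:
  [0] ⊤
  [1] ⊤
  [2] ⊤
  [3] ⊤
  [4] ⊤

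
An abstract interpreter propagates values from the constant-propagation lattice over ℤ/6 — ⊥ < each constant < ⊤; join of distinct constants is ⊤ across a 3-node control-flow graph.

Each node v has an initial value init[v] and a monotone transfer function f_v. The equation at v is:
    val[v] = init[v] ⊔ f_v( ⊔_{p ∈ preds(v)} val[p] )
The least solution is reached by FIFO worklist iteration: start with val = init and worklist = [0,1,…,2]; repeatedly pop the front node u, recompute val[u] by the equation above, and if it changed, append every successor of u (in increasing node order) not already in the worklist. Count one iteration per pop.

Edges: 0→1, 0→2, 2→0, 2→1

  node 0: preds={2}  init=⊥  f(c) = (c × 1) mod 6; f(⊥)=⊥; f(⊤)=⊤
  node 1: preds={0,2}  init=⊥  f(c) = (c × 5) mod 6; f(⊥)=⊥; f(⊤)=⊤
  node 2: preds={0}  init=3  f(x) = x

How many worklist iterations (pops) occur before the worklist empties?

Iteration log — 3 steps:
  step 1. node 0  ⊔preds=3  new=3  old=⊥  +wl: 
  step 2. node 1  ⊔preds=3  new=3  old=⊥  +wl: 
  step 3. node 2  ⊔preds=3  new=3  stable

Least fixpoint reached:
  node 0: 3
  node 1: 3
  node 2: 3

3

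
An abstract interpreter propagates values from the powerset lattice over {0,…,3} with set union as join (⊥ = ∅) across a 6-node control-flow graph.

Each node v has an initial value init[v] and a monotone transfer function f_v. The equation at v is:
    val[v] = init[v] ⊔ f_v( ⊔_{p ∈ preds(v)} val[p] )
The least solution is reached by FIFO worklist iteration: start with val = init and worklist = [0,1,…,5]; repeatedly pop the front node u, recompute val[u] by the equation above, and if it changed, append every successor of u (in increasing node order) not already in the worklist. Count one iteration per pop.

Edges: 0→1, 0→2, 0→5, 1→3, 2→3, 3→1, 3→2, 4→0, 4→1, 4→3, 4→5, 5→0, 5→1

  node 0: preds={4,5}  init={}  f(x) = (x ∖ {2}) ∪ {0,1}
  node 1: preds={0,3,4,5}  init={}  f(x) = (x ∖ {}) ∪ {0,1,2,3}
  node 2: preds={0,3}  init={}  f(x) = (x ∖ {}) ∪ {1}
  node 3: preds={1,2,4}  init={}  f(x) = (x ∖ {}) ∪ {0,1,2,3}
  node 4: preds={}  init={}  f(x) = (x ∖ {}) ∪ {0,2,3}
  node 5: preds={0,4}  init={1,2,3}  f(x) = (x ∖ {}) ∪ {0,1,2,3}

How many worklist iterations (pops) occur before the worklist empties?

Iteration log — 10 steps:
  step 1. node 0  ⊔preds={1,2,3}  new={0,1,3}  old={}  +wl: 
  step 2. node 1  ⊔preds={0,1,2,3}  new={0,1,2,3}  old={}  +wl: 
  step 3. node 2  ⊔preds={0,1,3}  new={0,1,3}  old={}  +wl: 
  step 4. node 3  ⊔preds={0,1,2,3}  new={0,1,2,3}  old={}  +wl: 1,2
  step 5. node 4  ⊔preds={}  new={0,2,3}  old={}  +wl: 0,3
  step 6. node 5  ⊔preds={0,1,2,3}  new={0,1,2,3}  old={1,2,3}  +wl: 
  step 7. node 1  ⊔preds={0,1,2,3}  new={0,1,2,3}  stable
  step 8. node 2  ⊔preds={0,1,2,3}  new={0,1,2,3}  old={0,1,3}  +wl: 
  step 9. node 0  ⊔preds={0,1,2,3}  new={0,1,3}  stable
  step 10. node 3  ⊔preds={0,1,2,3}  new={0,1,2,3}  stable

Least fixpoint reached:
  node 0: {0,1,3}
  node 1: {0,1,2,3}
  node 2: {0,1,2,3}
  node 3: {0,1,2,3}
  node 4: {0,2,3}
  node 5: {0,1,2,3}

10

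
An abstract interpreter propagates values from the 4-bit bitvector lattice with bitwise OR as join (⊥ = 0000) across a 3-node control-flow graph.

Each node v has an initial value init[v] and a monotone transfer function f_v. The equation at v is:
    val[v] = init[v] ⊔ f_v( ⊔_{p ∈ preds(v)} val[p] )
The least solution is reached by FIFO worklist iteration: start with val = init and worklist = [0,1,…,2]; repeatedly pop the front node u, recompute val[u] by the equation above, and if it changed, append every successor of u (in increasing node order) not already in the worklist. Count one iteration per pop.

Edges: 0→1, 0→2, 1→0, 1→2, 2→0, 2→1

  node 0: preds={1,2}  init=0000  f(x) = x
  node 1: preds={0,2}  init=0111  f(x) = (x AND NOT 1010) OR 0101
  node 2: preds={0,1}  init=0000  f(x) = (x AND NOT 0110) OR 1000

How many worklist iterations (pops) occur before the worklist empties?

Trace (6 dequeues):
  [1] u=0 | in 0111 | out 0111 | prev 0000 | push {}
  [2] u=1 | in 0111 | out 0111 | ==
  [3] u=2 | in 0111 | out 1001 | prev 0000 | push {0,1}
  [4] u=0 | in 1111 | out 1111 | prev 0111 | push {2}
  [5] u=1 | in 1111 | out 0111 | ==
  [6] u=2 | in 1111 | out 1001 | ==

Converged values:
  [0] 1111
  [1] 0111
  [2] 1001

6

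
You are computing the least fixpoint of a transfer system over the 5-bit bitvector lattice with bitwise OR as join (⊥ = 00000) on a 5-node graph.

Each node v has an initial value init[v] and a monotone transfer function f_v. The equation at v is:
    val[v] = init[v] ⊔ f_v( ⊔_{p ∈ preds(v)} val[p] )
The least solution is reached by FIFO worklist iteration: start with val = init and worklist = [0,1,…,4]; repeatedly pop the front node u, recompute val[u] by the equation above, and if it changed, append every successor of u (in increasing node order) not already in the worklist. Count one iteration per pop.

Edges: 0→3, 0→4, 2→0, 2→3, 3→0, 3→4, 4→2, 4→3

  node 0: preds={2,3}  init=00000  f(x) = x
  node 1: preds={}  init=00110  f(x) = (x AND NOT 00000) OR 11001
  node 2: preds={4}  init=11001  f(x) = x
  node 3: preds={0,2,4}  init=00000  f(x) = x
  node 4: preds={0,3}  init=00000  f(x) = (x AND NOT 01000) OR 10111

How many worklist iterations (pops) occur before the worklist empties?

Trace (11 dequeues):
  [1] u=0 | in 11001 | out 11001 | prev 00000 | push {}
  [2] u=1 | in 00000 | out 11111 | prev 00110 | push {}
  [3] u=2 | in 00000 | out 11001 | ==
  [4] u=3 | in 11001 | out 11001 | prev 00000 | push {0}
  [5] u=4 | in 11001 | out 10111 | prev 00000 | push {2,3}
  [6] u=0 | in 11001 | out 11001 | ==
  [7] u=2 | in 10111 | out 11111 | prev 11001 | push {0}
  [8] u=3 | in 11111 | out 11111 | prev 11001 | push {4}
  [9] u=0 | in 11111 | out 11111 | prev 11001 | push {3}
  [10] u=4 | in 11111 | out 10111 | ==
  [11] u=3 | in 11111 | out 11111 | ==

Converged values:
  [0] 11111
  [1] 11111
  [2] 11111
  [3] 11111
  [4] 10111

11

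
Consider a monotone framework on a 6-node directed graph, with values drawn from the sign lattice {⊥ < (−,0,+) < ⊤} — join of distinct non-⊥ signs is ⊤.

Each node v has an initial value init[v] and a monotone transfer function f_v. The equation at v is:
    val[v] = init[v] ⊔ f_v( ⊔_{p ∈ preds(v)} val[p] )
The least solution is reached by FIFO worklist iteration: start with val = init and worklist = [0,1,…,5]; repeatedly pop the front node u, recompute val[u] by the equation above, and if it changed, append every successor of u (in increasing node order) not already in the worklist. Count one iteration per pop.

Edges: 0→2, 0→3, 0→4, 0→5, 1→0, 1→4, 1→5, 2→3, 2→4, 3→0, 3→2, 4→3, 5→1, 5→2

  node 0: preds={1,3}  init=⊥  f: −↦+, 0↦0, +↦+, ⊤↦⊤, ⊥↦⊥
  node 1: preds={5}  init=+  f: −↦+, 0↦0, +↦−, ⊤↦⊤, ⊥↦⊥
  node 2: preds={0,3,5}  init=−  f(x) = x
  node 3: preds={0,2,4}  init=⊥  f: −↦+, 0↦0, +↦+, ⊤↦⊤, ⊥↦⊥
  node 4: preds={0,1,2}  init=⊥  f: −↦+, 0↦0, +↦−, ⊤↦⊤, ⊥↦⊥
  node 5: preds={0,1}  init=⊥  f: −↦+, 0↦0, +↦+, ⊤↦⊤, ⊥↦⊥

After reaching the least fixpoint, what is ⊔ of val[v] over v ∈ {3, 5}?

⊤

Trace (15 dequeues):
  [1] u=0 | in + | out + | prev ⊥ | push {}
  [2] u=1 | in ⊥ | out + | ==
  [3] u=2 | in + | out ⊤ | prev − | push {}
  [4] u=3 | in ⊤ | out ⊤ | prev ⊥ | push {0,2}
  [5] u=4 | in ⊤ | out ⊤ | prev ⊥ | push {3}
  [6] u=5 | in + | out + | prev ⊥ | push {1}
  [7] u=0 | in ⊤ | out ⊤ | prev + | push {4,5}
  [8] u=2 | in ⊤ | out ⊤ | ==
  [9] u=3 | in ⊤ | out ⊤ | ==
  [10] u=1 | in + | out ⊤ | prev + | push {0}
  [11] u=4 | in ⊤ | out ⊤ | ==
  [12] u=5 | in ⊤ | out ⊤ | prev + | push {1,2}
  [13] u=0 | in ⊤ | out ⊤ | ==
  [14] u=1 | in ⊤ | out ⊤ | ==
  [15] u=2 | in ⊤ | out ⊤ | ==

Converged values:
  [0] ⊤
  [1] ⊤
  [2] ⊤
  [3] ⊤
  [4] ⊤
  [5] ⊤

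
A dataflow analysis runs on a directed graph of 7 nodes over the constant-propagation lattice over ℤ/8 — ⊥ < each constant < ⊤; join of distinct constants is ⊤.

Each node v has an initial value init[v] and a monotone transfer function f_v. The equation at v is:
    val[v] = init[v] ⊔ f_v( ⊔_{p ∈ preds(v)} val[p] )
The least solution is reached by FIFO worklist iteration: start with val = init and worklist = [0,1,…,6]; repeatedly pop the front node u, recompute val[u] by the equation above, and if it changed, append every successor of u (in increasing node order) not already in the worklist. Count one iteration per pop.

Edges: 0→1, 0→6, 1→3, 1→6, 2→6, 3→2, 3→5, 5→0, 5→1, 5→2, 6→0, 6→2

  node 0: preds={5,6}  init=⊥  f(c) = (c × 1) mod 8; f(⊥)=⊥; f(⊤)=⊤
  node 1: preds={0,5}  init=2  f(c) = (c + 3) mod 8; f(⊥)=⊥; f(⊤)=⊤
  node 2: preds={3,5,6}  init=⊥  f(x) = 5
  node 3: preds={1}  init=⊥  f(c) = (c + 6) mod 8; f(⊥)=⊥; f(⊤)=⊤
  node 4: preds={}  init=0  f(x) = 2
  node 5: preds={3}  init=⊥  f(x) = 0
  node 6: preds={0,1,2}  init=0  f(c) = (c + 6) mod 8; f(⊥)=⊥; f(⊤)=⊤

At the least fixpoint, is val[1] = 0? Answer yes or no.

no

Worklist (11 pops):
  #1 pop 0: in=0 → 0 (was ⊥); enqueue []
  #2 pop 1: in=0 → ⊤ (was 2); enqueue []
  #3 pop 2: in=0 → 5 (was ⊥); enqueue []
  #4 pop 3: in=⊤ → ⊤ (was ⊥); enqueue [2]
  #5 pop 4: in=⊥ → ⊤ (was 0); enqueue []
  #6 pop 5: in=⊤ → 0 (was ⊥); enqueue [0,1]
  #7 pop 6: in=⊤ → ⊤ (was 0); enqueue []
  #8 pop 2: in=⊤ → 5 (no change)
  #9 pop 0: in=⊤ → ⊤ (was 0); enqueue [6]
  #10 pop 1: in=⊤ → ⊤ (no change)
  #11 pop 6: in=⊤ → ⊤ (no change)

Fixpoint:
  val[0] = ⊤
  val[1] = ⊤
  val[2] = 5
  val[3] = ⊤
  val[4] = ⊤
  val[5] = 0
  val[6] = ⊤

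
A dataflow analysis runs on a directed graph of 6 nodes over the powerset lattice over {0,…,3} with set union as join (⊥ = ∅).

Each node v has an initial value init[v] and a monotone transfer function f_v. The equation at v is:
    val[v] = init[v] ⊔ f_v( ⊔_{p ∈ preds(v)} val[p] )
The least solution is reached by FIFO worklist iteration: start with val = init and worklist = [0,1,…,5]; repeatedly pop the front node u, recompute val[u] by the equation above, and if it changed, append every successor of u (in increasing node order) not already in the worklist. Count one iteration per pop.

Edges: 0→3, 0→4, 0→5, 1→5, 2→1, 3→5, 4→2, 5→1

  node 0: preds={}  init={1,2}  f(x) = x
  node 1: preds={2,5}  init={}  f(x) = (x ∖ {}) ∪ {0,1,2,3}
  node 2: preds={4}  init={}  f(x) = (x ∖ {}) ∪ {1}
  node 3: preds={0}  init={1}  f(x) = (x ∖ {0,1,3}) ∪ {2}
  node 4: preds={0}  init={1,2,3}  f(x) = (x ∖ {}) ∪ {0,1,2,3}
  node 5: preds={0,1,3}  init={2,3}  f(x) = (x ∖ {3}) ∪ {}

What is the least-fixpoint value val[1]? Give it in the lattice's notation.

Worklist (9 pops):
  #1 pop 0: in={} → {1,2} (no change)
  #2 pop 1: in={2,3} → {0,1,2,3} (was {}); enqueue []
  #3 pop 2: in={1,2,3} → {1,2,3} (was {}); enqueue [1]
  #4 pop 3: in={1,2} → {1,2} (was {1}); enqueue []
  #5 pop 4: in={1,2} → {0,1,2,3} (was {1,2,3}); enqueue [2]
  #6 pop 5: in={0,1,2,3} → {0,1,2,3} (was {2,3}); enqueue []
  #7 pop 1: in={0,1,2,3} → {0,1,2,3} (no change)
  #8 pop 2: in={0,1,2,3} → {0,1,2,3} (was {1,2,3}); enqueue [1]
  #9 pop 1: in={0,1,2,3} → {0,1,2,3} (no change)

Fixpoint:
  val[0] = {1,2}
  val[1] = {0,1,2,3}
  val[2] = {0,1,2,3}
  val[3] = {1,2}
  val[4] = {0,1,2,3}
  val[5] = {0,1,2,3}

{0,1,2,3}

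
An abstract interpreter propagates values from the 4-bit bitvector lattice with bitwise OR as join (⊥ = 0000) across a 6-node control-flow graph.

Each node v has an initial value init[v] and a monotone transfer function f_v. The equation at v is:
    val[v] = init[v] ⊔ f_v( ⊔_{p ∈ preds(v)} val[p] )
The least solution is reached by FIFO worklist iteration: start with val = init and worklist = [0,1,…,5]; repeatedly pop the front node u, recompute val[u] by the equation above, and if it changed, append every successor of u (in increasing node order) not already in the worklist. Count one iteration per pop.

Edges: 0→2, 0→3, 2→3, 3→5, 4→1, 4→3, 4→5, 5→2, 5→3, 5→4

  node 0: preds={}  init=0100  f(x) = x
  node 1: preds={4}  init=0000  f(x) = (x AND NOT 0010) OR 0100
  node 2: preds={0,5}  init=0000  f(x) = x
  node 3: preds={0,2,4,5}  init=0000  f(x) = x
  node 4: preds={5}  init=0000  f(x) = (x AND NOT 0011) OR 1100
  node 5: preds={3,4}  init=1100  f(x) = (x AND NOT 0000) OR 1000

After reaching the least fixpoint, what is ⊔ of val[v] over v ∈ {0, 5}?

Worklist (8 pops):
  #1 pop 0: in=0000 → 0100 (no change)
  #2 pop 1: in=0000 → 0100 (was 0000); enqueue []
  #3 pop 2: in=1100 → 1100 (was 0000); enqueue []
  #4 pop 3: in=1100 → 1100 (was 0000); enqueue []
  #5 pop 4: in=1100 → 1100 (was 0000); enqueue [1,3]
  #6 pop 5: in=1100 → 1100 (no change)
  #7 pop 1: in=1100 → 1100 (was 0100); enqueue []
  #8 pop 3: in=1100 → 1100 (no change)

Fixpoint:
  val[0] = 0100
  val[1] = 1100
  val[2] = 1100
  val[3] = 1100
  val[4] = 1100
  val[5] = 1100

1100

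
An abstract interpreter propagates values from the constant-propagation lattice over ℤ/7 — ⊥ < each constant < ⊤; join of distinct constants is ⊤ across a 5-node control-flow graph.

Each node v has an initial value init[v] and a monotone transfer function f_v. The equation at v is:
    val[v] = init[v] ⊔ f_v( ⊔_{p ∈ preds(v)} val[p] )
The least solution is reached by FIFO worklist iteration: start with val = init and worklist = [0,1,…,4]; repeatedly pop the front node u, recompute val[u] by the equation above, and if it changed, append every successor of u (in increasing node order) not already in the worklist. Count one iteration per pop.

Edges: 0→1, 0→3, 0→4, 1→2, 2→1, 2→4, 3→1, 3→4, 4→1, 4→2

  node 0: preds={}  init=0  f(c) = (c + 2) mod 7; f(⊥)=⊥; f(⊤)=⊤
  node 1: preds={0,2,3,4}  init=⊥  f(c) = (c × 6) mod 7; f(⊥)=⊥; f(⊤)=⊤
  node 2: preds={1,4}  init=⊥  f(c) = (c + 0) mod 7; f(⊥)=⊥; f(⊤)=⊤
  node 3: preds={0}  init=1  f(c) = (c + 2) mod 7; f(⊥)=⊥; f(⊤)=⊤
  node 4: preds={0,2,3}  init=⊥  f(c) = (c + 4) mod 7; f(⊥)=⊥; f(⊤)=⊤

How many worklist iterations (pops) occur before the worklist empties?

Iteration log — 7 steps:
  step 1. node 0  ⊔preds=⊥  new=0  stable
  step 2. node 1  ⊔preds=⊤  new=⊤  old=⊥  +wl: 
  step 3. node 2  ⊔preds=⊤  new=⊤  old=⊥  +wl: 1
  step 4. node 3  ⊔preds=0  new=⊤  old=1  +wl: 
  step 5. node 4  ⊔preds=⊤  new=⊤  old=⊥  +wl: 2
  step 6. node 1  ⊔preds=⊤  new=⊤  stable
  step 7. node 2  ⊔preds=⊤  new=⊤  stable

Least fixpoint reached:
  node 0: 0
  node 1: ⊤
  node 2: ⊤
  node 3: ⊤
  node 4: ⊤

7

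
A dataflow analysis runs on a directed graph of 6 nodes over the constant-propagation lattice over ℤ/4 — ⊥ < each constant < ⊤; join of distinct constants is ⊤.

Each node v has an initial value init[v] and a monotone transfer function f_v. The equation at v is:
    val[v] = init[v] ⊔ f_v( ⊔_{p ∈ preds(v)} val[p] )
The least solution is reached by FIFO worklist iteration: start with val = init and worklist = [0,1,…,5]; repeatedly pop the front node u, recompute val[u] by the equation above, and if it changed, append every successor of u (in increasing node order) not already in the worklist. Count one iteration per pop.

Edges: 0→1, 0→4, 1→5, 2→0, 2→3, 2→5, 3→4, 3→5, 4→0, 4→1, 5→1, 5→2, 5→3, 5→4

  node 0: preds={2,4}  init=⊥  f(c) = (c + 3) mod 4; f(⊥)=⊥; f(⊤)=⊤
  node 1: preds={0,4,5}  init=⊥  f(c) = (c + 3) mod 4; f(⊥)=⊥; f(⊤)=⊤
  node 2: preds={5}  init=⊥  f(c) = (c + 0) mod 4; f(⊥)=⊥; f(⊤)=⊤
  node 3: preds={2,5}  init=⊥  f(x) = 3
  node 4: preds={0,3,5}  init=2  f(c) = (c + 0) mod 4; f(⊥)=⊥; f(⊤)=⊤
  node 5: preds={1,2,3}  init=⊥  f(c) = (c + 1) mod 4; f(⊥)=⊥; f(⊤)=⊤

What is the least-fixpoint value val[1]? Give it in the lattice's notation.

Iteration log — 13 steps:
  step 1. node 0  ⊔preds=2  new=1  old=⊥  +wl: 
  step 2. node 1  ⊔preds=⊤  new=⊤  old=⊥  +wl: 
  step 3. node 2  ⊔preds=⊥  new=⊥  stable
  step 4. node 3  ⊔preds=⊥  new=3  old=⊥  +wl: 
  step 5. node 4  ⊔preds=⊤  new=⊤  old=2  +wl: 0,1
  step 6. node 5  ⊔preds=⊤  new=⊤  old=⊥  +wl: 2,3,4
  step 7. node 0  ⊔preds=⊤  new=⊤  old=1  +wl: 
  step 8. node 1  ⊔preds=⊤  new=⊤  stable
  step 9. node 2  ⊔preds=⊤  new=⊤  old=⊥  +wl: 0,5
  step 10. node 3  ⊔preds=⊤  new=3  stable
  step 11. node 4  ⊔preds=⊤  new=⊤  stable
  step 12. node 0  ⊔preds=⊤  new=⊤  stable
  step 13. node 5  ⊔preds=⊤  new=⊤  stable

Least fixpoint reached:
  node 0: ⊤
  node 1: ⊤
  node 2: ⊤
  node 3: 3
  node 4: ⊤
  node 5: ⊤

⊤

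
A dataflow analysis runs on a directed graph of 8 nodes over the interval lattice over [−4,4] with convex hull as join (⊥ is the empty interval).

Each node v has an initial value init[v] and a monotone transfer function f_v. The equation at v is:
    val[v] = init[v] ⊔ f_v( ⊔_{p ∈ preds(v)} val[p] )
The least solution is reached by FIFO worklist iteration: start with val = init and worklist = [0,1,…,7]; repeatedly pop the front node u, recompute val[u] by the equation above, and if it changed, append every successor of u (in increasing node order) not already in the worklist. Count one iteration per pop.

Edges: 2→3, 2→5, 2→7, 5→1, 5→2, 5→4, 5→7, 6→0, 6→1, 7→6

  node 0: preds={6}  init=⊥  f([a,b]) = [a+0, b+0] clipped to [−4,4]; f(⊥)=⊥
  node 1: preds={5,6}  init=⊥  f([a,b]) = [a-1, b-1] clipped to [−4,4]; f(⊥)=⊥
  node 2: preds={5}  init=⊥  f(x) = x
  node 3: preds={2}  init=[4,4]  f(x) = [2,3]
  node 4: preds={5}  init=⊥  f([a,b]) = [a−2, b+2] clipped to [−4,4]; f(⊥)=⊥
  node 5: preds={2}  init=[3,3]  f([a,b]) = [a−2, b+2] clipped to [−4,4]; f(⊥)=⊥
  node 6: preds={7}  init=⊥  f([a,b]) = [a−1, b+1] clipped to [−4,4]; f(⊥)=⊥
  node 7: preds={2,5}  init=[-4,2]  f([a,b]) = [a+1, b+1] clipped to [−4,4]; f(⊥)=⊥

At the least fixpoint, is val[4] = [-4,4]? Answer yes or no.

Trace (35 dequeues):
  [1] u=0 | in ⊥ | out ⊥ | ==
  [2] u=1 | in [3,3] | out [2,2] | prev ⊥ | push {}
  [3] u=2 | in [3,3] | out [3,3] | prev ⊥ | push {}
  [4] u=3 | in [3,3] | out [2,4] | prev [4,4] | push {}
  [5] u=4 | in [3,3] | out [1,4] | prev ⊥ | push {}
  [6] u=5 | in [3,3] | out [1,4] | prev [3,3] | push {1,2,4}
  [7] u=6 | in [-4,2] | out [-4,3] | prev ⊥ | push {0}
  [8] u=7 | in [1,4] | out [-4,4] | prev [-4,2] | push {6}
  [9] u=1 | in [-4,4] | out [-4,3] | prev [2,2] | push {}
  [10] u=2 | in [1,4] | out [1,4] | prev [3,3] | push {3,5,7}
  [11] u=4 | in [1,4] | out [-1,4] | prev [1,4] | push {}
  [12] u=0 | in [-4,3] | out [-4,3] | prev ⊥ | push {}
  [13] u=6 | in [-4,4] | out [-4,4] | prev [-4,3] | push {0,1}
  [14] u=3 | in [1,4] | out [2,4] | ==
  [15] u=5 | in [1,4] | out [-1,4] | prev [1,4] | push {2,4}
  [16] u=7 | in [-1,4] | out [-4,4] | ==
  [17] u=0 | in [-4,4] | out [-4,4] | prev [-4,3] | push {}
  [18] u=1 | in [-4,4] | out [-4,3] | ==
  [19] u=2 | in [-1,4] | out [-1,4] | prev [1,4] | push {3,5,7}
  [20] u=4 | in [-1,4] | out [-3,4] | prev [-1,4] | push {}
  [21] u=3 | in [-1,4] | out [2,4] | ==
  [22] u=5 | in [-1,4] | out [-3,4] | prev [-1,4] | push {1,2,4}
  [23] u=7 | in [-3,4] | out [-4,4] | ==
  [24] u=1 | in [-4,4] | out [-4,3] | ==
  [25] u=2 | in [-3,4] | out [-3,4] | prev [-1,4] | push {3,5,7}
  [26] u=4 | in [-3,4] | out [-4,4] | prev [-3,4] | push {}
  [27] u=3 | in [-3,4] | out [2,4] | ==
  [28] u=5 | in [-3,4] | out [-4,4] | prev [-3,4] | push {1,2,4}
  [29] u=7 | in [-4,4] | out [-4,4] | ==
  [30] u=1 | in [-4,4] | out [-4,3] | ==
  [31] u=2 | in [-4,4] | out [-4,4] | prev [-3,4] | push {3,5,7}
  [32] u=4 | in [-4,4] | out [-4,4] | ==
  [33] u=3 | in [-4,4] | out [2,4] | ==
  [34] u=5 | in [-4,4] | out [-4,4] | ==
  [35] u=7 | in [-4,4] | out [-4,4] | ==

Converged values:
  [0] [-4,4]
  [1] [-4,3]
  [2] [-4,4]
  [3] [2,4]
  [4] [-4,4]
  [5] [-4,4]
  [6] [-4,4]
  [7] [-4,4]

yes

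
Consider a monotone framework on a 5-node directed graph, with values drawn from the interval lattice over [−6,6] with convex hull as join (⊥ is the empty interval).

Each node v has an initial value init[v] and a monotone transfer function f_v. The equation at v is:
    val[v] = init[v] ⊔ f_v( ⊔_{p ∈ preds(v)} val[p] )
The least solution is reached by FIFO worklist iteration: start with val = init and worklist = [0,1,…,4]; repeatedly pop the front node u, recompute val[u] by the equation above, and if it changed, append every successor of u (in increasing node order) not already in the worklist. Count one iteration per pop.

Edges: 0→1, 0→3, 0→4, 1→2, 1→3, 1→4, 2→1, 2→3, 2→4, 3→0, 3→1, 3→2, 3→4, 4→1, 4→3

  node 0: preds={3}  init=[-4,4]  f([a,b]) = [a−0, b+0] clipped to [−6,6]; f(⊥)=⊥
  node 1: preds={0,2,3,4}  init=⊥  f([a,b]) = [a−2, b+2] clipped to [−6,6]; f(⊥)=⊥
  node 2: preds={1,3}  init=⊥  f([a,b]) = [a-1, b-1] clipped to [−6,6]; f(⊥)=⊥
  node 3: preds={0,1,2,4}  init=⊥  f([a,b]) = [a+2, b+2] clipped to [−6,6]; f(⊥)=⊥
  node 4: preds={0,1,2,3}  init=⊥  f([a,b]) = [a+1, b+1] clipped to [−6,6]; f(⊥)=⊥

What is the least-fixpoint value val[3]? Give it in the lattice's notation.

Iteration log — 11 steps:
  step 1. node 0  ⊔preds=⊥  new=[-4,4]  stable
  step 2. node 1  ⊔preds=[-4,4]  new=[-6,6]  old=⊥  +wl: 
  step 3. node 2  ⊔preds=[-6,6]  new=[-6,5]  old=⊥  +wl: 1
  step 4. node 3  ⊔preds=[-6,6]  new=[-4,6]  old=⊥  +wl: 0,2
  step 5. node 4  ⊔preds=[-6,6]  new=[-5,6]  old=⊥  +wl: 3
  step 6. node 1  ⊔preds=[-6,6]  new=[-6,6]  stable
  step 7. node 0  ⊔preds=[-4,6]  new=[-4,6]  old=[-4,4]  +wl: 1,4
  step 8. node 2  ⊔preds=[-6,6]  new=[-6,5]  stable
  step 9. node 3  ⊔preds=[-6,6]  new=[-4,6]  stable
  step 10. node 1  ⊔preds=[-6,6]  new=[-6,6]  stable
  step 11. node 4  ⊔preds=[-6,6]  new=[-5,6]  stable

Least fixpoint reached:
  node 0: [-4,6]
  node 1: [-6,6]
  node 2: [-6,5]
  node 3: [-4,6]
  node 4: [-5,6]

[-4,6]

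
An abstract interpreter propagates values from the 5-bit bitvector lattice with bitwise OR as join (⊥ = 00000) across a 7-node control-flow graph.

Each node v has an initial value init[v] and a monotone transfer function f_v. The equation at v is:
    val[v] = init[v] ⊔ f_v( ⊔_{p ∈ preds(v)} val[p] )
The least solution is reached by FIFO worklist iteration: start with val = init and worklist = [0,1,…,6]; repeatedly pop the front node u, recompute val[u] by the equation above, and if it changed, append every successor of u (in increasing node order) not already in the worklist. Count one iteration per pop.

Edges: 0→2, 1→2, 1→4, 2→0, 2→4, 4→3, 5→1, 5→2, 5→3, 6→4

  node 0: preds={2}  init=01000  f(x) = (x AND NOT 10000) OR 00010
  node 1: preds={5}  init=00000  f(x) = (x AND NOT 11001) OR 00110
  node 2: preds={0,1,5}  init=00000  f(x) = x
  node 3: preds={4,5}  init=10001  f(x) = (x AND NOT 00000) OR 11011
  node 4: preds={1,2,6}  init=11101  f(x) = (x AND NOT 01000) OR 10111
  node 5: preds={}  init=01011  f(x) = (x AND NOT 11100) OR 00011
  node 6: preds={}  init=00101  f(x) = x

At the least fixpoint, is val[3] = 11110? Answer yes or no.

no

Trace (10 dequeues):
  [1] u=0 | in 00000 | out 01010 | prev 01000 | push {}
  [2] u=1 | in 01011 | out 00110 | prev 00000 | push {}
  [3] u=2 | in 01111 | out 01111 | prev 00000 | push {0}
  [4] u=3 | in 11111 | out 11111 | prev 10001 | push {}
  [5] u=4 | in 01111 | out 11111 | prev 11101 | push {3}
  [6] u=5 | in 00000 | out 01011 | ==
  [7] u=6 | in 00000 | out 00101 | ==
  [8] u=0 | in 01111 | out 01111 | prev 01010 | push {2}
  [9] u=3 | in 11111 | out 11111 | ==
  [10] u=2 | in 01111 | out 01111 | ==

Converged values:
  [0] 01111
  [1] 00110
  [2] 01111
  [3] 11111
  [4] 11111
  [5] 01011
  [6] 00101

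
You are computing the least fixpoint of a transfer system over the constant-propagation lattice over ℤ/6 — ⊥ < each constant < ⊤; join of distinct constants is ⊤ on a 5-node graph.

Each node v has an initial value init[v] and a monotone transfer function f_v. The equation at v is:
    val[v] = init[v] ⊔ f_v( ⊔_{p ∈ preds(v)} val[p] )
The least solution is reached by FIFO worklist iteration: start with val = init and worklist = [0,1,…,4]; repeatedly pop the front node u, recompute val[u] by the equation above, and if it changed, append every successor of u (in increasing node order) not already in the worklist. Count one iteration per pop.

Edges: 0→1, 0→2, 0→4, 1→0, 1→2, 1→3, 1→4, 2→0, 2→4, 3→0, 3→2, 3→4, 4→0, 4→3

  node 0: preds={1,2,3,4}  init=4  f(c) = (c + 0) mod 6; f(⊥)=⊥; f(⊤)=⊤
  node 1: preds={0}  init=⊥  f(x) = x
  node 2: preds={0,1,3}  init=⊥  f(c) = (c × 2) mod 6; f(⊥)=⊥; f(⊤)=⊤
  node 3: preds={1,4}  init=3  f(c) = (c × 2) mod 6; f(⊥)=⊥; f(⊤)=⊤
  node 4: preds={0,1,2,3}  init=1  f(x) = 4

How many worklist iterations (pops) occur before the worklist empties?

8

Worklist (8 pops):
  #1 pop 0: in=⊤ → ⊤ (was 4); enqueue []
  #2 pop 1: in=⊤ → ⊤ (was ⊥); enqueue [0]
  #3 pop 2: in=⊤ → ⊤ (was ⊥); enqueue []
  #4 pop 3: in=⊤ → ⊤ (was 3); enqueue [2]
  #5 pop 4: in=⊤ → ⊤ (was 1); enqueue [3]
  #6 pop 0: in=⊤ → ⊤ (no change)
  #7 pop 2: in=⊤ → ⊤ (no change)
  #8 pop 3: in=⊤ → ⊤ (no change)

Fixpoint:
  val[0] = ⊤
  val[1] = ⊤
  val[2] = ⊤
  val[3] = ⊤
  val[4] = ⊤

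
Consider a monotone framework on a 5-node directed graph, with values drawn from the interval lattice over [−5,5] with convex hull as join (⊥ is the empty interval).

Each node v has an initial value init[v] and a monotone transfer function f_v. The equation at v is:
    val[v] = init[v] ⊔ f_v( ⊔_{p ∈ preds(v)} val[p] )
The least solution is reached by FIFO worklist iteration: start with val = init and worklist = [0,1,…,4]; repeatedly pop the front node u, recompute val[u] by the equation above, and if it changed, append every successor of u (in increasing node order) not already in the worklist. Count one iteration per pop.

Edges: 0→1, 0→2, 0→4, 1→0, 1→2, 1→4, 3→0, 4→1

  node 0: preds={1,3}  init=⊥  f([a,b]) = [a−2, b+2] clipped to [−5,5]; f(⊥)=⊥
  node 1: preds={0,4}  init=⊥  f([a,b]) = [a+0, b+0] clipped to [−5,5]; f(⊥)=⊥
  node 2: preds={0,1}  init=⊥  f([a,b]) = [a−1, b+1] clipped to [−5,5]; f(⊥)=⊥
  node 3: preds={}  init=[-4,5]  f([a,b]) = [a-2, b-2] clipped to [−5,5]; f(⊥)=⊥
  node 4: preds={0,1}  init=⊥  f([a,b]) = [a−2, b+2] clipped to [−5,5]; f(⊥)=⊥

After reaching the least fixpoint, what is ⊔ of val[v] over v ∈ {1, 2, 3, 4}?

[-5,5]

Worklist (7 pops):
  #1 pop 0: in=[-4,5] → [-5,5] (was ⊥); enqueue []
  #2 pop 1: in=[-5,5] → [-5,5] (was ⊥); enqueue [0]
  #3 pop 2: in=[-5,5] → [-5,5] (was ⊥); enqueue []
  #4 pop 3: in=⊥ → [-4,5] (no change)
  #5 pop 4: in=[-5,5] → [-5,5] (was ⊥); enqueue [1]
  #6 pop 0: in=[-5,5] → [-5,5] (no change)
  #7 pop 1: in=[-5,5] → [-5,5] (no change)

Fixpoint:
  val[0] = [-5,5]
  val[1] = [-5,5]
  val[2] = [-5,5]
  val[3] = [-4,5]
  val[4] = [-5,5]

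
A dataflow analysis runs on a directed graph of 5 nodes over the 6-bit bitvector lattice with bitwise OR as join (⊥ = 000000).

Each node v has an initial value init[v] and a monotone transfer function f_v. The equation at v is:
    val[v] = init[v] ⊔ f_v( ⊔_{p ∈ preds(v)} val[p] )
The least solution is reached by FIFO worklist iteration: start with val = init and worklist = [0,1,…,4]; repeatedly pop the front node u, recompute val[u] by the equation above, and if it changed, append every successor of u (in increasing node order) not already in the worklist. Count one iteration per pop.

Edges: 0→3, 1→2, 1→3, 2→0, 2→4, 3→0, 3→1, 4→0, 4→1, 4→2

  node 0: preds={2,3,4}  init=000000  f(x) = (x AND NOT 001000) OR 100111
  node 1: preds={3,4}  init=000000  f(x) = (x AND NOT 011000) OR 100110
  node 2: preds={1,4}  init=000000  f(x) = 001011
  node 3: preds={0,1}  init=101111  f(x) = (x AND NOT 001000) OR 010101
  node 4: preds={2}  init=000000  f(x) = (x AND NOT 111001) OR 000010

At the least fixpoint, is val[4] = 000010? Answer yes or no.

yes

Worklist (9 pops):
  #1 pop 0: in=101111 → 100111 (was 000000); enqueue []
  #2 pop 1: in=101111 → 100111 (was 000000); enqueue []
  #3 pop 2: in=100111 → 001011 (was 000000); enqueue [0]
  #4 pop 3: in=100111 → 111111 (was 101111); enqueue [1]
  #5 pop 4: in=001011 → 000010 (was 000000); enqueue [2]
  #6 pop 0: in=111111 → 110111 (was 100111); enqueue [3]
  #7 pop 1: in=111111 → 100111 (no change)
  #8 pop 2: in=100111 → 001011 (no change)
  #9 pop 3: in=110111 → 111111 (no change)

Fixpoint:
  val[0] = 110111
  val[1] = 100111
  val[2] = 001011
  val[3] = 111111
  val[4] = 000010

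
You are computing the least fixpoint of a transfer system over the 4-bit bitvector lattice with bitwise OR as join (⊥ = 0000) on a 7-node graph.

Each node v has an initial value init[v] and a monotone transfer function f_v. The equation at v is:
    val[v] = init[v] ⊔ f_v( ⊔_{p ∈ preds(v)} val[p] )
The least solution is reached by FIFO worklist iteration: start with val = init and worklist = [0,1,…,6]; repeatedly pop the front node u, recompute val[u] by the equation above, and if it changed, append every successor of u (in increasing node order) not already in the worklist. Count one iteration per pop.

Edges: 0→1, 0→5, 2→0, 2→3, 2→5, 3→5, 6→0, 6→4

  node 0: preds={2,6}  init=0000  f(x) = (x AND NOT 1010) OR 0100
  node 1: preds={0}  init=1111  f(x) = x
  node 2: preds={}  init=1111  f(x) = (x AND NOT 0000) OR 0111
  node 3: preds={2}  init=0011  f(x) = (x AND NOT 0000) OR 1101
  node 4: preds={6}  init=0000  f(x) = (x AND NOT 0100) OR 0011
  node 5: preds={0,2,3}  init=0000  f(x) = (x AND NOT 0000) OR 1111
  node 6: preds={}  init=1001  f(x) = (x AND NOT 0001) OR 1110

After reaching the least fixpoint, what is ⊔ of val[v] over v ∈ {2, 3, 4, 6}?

Worklist (9 pops):
  #1 pop 0: in=1111 → 0101 (was 0000); enqueue []
  #2 pop 1: in=0101 → 1111 (no change)
  #3 pop 2: in=0000 → 1111 (no change)
  #4 pop 3: in=1111 → 1111 (was 0011); enqueue []
  #5 pop 4: in=1001 → 1011 (was 0000); enqueue []
  #6 pop 5: in=1111 → 1111 (was 0000); enqueue []
  #7 pop 6: in=0000 → 1111 (was 1001); enqueue [0,4]
  #8 pop 0: in=1111 → 0101 (no change)
  #9 pop 4: in=1111 → 1011 (no change)

Fixpoint:
  val[0] = 0101
  val[1] = 1111
  val[2] = 1111
  val[3] = 1111
  val[4] = 1011
  val[5] = 1111
  val[6] = 1111

1111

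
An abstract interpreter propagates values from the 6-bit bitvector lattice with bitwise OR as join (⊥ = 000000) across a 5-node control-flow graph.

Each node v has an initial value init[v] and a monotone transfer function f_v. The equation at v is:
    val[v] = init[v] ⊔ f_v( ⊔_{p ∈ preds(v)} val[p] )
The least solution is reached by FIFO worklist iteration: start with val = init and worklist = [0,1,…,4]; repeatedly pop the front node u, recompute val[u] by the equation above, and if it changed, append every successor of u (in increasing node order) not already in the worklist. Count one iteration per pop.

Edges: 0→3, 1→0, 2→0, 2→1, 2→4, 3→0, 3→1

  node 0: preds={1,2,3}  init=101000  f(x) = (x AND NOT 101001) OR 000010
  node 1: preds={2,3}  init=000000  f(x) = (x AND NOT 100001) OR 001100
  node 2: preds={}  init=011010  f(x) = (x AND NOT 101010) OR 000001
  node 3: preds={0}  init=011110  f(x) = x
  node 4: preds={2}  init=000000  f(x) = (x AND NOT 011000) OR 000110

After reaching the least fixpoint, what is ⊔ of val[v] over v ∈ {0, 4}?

Trace (7 dequeues):
  [1] u=0 | in 011110 | out 111110 | prev 101000 | push {}
  [2] u=1 | in 011110 | out 011110 | prev 000000 | push {0}
  [3] u=2 | in 000000 | out 011011 | prev 011010 | push {1}
  [4] u=3 | in 111110 | out 111110 | prev 011110 | push {}
  [5] u=4 | in 011011 | out 000111 | prev 000000 | push {}
  [6] u=0 | in 111111 | out 111110 | ==
  [7] u=1 | in 111111 | out 011110 | ==

Converged values:
  [0] 111110
  [1] 011110
  [2] 011011
  [3] 111110
  [4] 000111

111111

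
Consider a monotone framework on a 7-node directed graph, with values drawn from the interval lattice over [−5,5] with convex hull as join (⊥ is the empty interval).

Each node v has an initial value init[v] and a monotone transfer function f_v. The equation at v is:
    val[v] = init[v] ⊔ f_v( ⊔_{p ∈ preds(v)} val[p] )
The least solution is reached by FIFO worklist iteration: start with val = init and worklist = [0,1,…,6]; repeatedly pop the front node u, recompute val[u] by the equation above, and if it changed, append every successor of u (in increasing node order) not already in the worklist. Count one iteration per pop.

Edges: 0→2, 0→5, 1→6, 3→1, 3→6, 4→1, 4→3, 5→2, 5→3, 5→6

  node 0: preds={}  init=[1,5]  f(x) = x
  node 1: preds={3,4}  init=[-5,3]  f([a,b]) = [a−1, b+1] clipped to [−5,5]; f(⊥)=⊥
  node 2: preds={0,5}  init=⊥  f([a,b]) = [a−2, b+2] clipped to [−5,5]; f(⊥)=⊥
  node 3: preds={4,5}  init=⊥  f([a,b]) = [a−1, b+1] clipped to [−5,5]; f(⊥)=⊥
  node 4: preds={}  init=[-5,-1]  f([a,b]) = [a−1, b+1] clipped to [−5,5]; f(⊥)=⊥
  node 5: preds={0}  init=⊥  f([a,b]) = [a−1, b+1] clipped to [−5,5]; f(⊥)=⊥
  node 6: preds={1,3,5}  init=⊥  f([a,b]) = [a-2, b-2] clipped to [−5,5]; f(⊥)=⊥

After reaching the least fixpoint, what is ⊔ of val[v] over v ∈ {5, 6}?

[-5,5]

Trace (12 dequeues):
  [1] u=0 | in ⊥ | out [1,5] | ==
  [2] u=1 | in [-5,-1] | out [-5,3] | ==
  [3] u=2 | in [1,5] | out [-1,5] | prev ⊥ | push {}
  [4] u=3 | in [-5,-1] | out [-5,0] | prev ⊥ | push {1}
  [5] u=4 | in ⊥ | out [-5,-1] | ==
  [6] u=5 | in [1,5] | out [0,5] | prev ⊥ | push {2,3}
  [7] u=6 | in [-5,5] | out [-5,3] | prev ⊥ | push {}
  [8] u=1 | in [-5,0] | out [-5,3] | ==
  [9] u=2 | in [0,5] | out [-2,5] | prev [-1,5] | push {}
  [10] u=3 | in [-5,5] | out [-5,5] | prev [-5,0] | push {1,6}
  [11] u=1 | in [-5,5] | out [-5,5] | prev [-5,3] | push {}
  [12] u=6 | in [-5,5] | out [-5,3] | ==

Converged values:
  [0] [1,5]
  [1] [-5,5]
  [2] [-2,5]
  [3] [-5,5]
  [4] [-5,-1]
  [5] [0,5]
  [6] [-5,3]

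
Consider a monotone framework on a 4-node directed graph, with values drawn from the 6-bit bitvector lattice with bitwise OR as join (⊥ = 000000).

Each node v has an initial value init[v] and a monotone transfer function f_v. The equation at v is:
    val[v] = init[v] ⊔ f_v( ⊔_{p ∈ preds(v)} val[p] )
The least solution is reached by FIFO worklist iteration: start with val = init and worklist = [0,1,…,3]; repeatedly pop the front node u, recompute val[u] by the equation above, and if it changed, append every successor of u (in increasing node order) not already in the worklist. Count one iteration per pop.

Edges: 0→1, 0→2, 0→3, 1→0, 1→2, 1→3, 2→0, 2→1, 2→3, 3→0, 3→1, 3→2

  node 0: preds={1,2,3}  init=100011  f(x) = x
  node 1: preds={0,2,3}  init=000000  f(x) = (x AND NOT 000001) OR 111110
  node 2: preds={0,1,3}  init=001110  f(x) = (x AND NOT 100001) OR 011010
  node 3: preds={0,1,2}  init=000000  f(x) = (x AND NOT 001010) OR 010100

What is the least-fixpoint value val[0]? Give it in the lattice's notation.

Worklist (8 pops):
  #1 pop 0: in=001110 → 101111 (was 100011); enqueue []
  #2 pop 1: in=101111 → 111110 (was 000000); enqueue [0]
  #3 pop 2: in=111111 → 011110 (was 001110); enqueue [1]
  #4 pop 3: in=111111 → 110101 (was 000000); enqueue [2]
  #5 pop 0: in=111111 → 111111 (was 101111); enqueue [3]
  #6 pop 1: in=111111 → 111110 (no change)
  #7 pop 2: in=111111 → 011110 (no change)
  #8 pop 3: in=111111 → 110101 (no change)

Fixpoint:
  val[0] = 111111
  val[1] = 111110
  val[2] = 011110
  val[3] = 110101

111111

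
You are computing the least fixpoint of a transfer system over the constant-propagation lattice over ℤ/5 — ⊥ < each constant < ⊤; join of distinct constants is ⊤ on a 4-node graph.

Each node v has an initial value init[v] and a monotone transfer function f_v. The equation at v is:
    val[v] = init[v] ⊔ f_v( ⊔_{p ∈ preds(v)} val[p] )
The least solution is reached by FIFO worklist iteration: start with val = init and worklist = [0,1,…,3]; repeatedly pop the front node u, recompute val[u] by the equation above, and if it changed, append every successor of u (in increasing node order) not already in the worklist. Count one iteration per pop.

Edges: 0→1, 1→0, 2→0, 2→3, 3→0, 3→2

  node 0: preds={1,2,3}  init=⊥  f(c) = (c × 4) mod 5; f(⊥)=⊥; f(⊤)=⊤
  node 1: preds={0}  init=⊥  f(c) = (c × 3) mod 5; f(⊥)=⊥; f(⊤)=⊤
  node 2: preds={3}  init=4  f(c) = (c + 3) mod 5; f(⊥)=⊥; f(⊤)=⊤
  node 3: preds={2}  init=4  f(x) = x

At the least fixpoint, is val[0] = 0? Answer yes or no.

no

Trace (8 dequeues):
  [1] u=0 | in 4 | out 1 | prev ⊥ | push {}
  [2] u=1 | in 1 | out 3 | prev ⊥ | push {0}
  [3] u=2 | in 4 | out ⊤ | prev 4 | push {}
  [4] u=3 | in ⊤ | out ⊤ | prev 4 | push {2}
  [5] u=0 | in ⊤ | out ⊤ | prev 1 | push {1}
  [6] u=2 | in ⊤ | out ⊤ | ==
  [7] u=1 | in ⊤ | out ⊤ | prev 3 | push {0}
  [8] u=0 | in ⊤ | out ⊤ | ==

Converged values:
  [0] ⊤
  [1] ⊤
  [2] ⊤
  [3] ⊤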